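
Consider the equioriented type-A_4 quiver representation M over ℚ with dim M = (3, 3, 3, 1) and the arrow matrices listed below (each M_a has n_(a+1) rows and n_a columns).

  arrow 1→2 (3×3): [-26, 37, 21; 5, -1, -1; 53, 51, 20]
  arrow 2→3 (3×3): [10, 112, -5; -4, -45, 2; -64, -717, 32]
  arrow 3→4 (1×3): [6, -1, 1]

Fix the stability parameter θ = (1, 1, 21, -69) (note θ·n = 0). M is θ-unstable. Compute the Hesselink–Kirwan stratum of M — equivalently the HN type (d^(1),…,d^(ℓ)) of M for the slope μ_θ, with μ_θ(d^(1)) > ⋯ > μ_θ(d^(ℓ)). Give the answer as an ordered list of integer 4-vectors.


Via rank(M_{q-1}∘⋯∘M_p): M ≅ I[1,2], I[1,3]^2, I[3,4].
μ_θ-semistable layers: μ^(1)=21; μ^(2)=1; μ^(3)=-24

((0, 0, 2, 0); (3, 3, 0, 0); (0, 0, 1, 1))


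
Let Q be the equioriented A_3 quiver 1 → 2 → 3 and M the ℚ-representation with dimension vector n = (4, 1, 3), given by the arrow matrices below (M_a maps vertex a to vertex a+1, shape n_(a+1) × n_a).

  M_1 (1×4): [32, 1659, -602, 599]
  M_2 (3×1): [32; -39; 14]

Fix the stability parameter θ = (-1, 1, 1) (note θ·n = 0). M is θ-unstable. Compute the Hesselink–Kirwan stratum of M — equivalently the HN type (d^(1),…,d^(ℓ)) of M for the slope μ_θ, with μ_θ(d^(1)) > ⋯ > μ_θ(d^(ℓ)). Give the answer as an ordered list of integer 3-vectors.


Barcode: M ≅ I[1,1]^3, I[1,3], I[3,3]^2. HN layers by μ_θ (2 steps, strictly decreasing):
  μ^(1)=1; μ^(2)=-1

((0, 1, 3); (4, 0, 0))


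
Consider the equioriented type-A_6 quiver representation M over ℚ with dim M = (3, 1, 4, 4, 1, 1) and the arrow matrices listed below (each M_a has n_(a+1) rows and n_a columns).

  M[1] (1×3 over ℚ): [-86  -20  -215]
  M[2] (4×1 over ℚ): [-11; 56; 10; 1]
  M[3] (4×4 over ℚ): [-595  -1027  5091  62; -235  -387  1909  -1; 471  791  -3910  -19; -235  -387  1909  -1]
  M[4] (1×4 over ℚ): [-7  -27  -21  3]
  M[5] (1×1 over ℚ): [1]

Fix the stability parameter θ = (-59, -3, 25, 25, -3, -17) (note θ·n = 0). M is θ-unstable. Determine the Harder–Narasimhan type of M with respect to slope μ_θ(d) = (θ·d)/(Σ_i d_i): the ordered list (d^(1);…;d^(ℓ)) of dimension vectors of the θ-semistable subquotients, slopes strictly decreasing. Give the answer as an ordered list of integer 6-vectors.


Interval decomposition of M: I[1,1]^2, I[1,6], I[3,3], I[3,4]^2, I[4,4].
HN type (ℓ=4): μ^(1)=25; μ^(2)=15/2; μ^(3)=-3; μ^(4)=-59

((0, 0, 3, 3, 0, 0); (0, 0, 1, 1, 1, 1); (0, 1, 0, 0, 0, 0); (3, 0, 0, 0, 0, 0))


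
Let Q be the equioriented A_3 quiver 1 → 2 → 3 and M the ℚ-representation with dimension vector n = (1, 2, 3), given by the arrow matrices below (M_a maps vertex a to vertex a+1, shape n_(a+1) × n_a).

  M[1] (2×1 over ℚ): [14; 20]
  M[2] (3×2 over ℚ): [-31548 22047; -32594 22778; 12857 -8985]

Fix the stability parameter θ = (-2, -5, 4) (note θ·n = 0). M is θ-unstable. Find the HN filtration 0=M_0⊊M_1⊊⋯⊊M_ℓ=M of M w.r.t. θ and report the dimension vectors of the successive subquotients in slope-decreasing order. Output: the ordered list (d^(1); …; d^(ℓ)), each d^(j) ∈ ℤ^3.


Via rank(M_{q-1}∘⋯∘M_p): M ≅ I[1,3], I[2,3], I[3,3].
μ_θ-semistable layers: μ^(1)=4; μ^(2)=-7/2; μ^(3)=-5

((0, 0, 3); (1, 1, 0); (0, 1, 0))


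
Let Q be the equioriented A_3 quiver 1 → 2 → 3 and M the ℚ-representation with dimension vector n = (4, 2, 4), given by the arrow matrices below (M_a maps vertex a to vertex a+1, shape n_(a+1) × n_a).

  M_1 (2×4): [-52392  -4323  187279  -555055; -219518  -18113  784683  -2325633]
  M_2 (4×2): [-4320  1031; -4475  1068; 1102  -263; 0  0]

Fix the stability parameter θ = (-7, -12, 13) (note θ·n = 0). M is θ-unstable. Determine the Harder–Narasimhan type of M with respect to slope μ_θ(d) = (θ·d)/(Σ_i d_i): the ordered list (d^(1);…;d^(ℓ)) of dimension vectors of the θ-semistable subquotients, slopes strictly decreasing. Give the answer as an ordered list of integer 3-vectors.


Interval decomposition of M: I[1,1]^2, I[1,3]^2, I[3,3]^2.
HN type (ℓ=3): μ^(1)=13; μ^(2)=-7; μ^(3)=-19/2

((0, 0, 4); (2, 0, 0); (2, 2, 0))


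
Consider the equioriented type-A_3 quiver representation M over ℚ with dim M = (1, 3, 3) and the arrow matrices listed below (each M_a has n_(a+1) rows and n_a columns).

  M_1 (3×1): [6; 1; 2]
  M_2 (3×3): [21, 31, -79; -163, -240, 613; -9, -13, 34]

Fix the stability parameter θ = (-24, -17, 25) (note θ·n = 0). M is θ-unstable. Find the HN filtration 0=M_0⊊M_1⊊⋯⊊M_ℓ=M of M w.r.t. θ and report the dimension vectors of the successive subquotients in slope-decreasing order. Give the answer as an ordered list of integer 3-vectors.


Via rank(M_{q-1}∘⋯∘M_p): M ≅ I[1,3], I[2,3]^2.
μ_θ-semistable layers: μ^(1)=25; μ^(2)=-17; μ^(3)=-24

((0, 0, 3); (0, 3, 0); (1, 0, 0))


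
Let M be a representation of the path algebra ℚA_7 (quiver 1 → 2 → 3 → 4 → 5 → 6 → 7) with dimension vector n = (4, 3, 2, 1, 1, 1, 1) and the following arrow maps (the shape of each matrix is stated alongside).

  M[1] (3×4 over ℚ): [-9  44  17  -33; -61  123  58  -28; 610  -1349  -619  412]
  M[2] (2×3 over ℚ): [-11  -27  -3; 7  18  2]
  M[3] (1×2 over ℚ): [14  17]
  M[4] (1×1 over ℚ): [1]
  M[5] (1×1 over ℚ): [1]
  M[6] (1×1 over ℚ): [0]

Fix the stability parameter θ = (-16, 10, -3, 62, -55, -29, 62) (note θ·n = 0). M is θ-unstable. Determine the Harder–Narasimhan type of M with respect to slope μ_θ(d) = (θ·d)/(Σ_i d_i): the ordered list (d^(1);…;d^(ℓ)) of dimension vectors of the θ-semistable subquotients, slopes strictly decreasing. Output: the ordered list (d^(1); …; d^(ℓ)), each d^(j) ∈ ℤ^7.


Barcode: M ≅ I[1,1], I[1,2], I[1,3], I[1,6], I[7,7]. HN layers by μ_θ (5 steps, strictly decreasing):
  μ^(1)=62; μ^(2)=10; μ^(3)=7/2; μ^(4)=-3; μ^(5)=-16

((0, 0, 0, 0, 0, 0, 1); (0, 1, 0, 0, 0, 0, 0); (0, 1, 1, 0, 0, 0, 0); (0, 1, 1, 1, 1, 1, 0); (4, 0, 0, 0, 0, 0, 0))


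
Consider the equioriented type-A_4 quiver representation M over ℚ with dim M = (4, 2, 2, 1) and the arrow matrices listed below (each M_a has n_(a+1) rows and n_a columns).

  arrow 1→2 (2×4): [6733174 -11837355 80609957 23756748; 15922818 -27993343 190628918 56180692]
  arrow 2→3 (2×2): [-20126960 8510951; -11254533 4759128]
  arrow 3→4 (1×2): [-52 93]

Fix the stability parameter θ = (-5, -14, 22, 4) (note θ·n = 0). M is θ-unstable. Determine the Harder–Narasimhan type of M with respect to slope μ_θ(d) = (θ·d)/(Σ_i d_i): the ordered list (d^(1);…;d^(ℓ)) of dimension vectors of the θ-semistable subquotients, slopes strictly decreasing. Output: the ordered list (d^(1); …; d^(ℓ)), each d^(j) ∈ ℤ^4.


Interval decomposition of M: I[1,1]^2, I[1,3], I[1,4].
HN type (ℓ=4): μ^(1)=22; μ^(2)=13; μ^(3)=-5; μ^(4)=-19/2

((0, 0, 1, 0); (0, 0, 1, 1); (2, 0, 0, 0); (2, 2, 0, 0))


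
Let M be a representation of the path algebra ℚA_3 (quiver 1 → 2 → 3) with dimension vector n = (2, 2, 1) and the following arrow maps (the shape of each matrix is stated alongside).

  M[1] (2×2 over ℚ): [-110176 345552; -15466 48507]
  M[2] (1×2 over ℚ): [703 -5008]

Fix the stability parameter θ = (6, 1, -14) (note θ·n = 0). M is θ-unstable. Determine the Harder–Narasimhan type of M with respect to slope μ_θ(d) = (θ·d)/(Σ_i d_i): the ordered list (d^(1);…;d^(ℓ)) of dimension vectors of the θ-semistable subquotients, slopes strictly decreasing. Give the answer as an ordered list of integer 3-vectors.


Via rank(M_{q-1}∘⋯∘M_p): M ≅ I[1,1], I[1,2], I[2,3].
μ_θ-semistable layers: μ^(1)=6; μ^(2)=7/2; μ^(3)=-13/2

((1, 0, 0); (1, 1, 0); (0, 1, 1))


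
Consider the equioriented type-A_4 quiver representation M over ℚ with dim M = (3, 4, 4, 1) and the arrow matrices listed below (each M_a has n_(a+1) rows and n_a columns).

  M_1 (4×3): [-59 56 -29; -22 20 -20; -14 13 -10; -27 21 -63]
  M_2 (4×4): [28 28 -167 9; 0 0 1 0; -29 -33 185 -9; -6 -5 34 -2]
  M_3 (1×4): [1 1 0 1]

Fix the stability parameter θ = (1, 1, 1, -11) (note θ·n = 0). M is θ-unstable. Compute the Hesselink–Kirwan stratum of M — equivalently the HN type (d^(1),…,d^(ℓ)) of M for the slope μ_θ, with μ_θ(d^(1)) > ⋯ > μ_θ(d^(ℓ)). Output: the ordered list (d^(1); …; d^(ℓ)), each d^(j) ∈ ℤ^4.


Via rank(M_{q-1}∘⋯∘M_p): M ≅ I[1,3]^2, I[1,4], I[2,3].
μ_θ-semistable layers: μ^(1)=1; μ^(2)=-2

((2, 3, 3, 0); (1, 1, 1, 1))


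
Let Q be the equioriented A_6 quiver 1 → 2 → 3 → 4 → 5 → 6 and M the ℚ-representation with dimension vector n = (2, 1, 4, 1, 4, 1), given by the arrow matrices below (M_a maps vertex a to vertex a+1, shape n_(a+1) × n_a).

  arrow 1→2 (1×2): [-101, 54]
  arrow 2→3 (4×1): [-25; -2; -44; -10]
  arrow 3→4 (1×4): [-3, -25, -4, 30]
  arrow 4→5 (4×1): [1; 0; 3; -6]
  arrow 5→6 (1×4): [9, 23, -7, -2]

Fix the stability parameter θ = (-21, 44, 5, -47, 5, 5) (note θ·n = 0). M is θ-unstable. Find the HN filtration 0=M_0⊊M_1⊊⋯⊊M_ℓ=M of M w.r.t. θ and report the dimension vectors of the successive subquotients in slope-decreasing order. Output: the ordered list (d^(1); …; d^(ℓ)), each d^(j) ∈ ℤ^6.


Barcode: M ≅ I[1,1], I[1,5], I[3,3]^3, I[5,5]^2, I[5,6]. HN layers by μ_θ (3 steps, strictly decreasing):
  μ^(1)=5; μ^(2)=2/3; μ^(3)=-21

((0, 0, 3, 0, 4, 1); (0, 1, 1, 1, 0, 0); (2, 0, 0, 0, 0, 0))


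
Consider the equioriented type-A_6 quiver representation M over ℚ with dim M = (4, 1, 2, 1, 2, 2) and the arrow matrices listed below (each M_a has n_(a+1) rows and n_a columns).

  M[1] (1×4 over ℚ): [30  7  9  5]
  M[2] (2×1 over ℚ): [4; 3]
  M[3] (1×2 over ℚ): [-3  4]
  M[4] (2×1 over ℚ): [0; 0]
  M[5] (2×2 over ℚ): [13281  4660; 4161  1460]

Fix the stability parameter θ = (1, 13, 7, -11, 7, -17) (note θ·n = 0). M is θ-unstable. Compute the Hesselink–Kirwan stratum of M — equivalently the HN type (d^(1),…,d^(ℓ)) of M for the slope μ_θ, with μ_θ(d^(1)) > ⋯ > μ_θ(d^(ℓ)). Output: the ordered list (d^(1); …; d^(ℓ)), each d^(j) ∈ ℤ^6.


Via rank(M_{q-1}∘⋯∘M_p): M ≅ I[1,1]^3, I[1,3], I[3,4], I[5,5], I[5,6], I[6,6].
μ_θ-semistable layers: μ^(1)=10; μ^(2)=7; μ^(3)=1; μ^(4)=-2; μ^(5)=-5; μ^(6)=-17

((0, 1, 1, 0, 0, 0); (0, 0, 0, 0, 1, 0); (4, 0, 0, 0, 0, 0); (0, 0, 1, 1, 0, 0); (0, 0, 0, 0, 1, 1); (0, 0, 0, 0, 0, 1))


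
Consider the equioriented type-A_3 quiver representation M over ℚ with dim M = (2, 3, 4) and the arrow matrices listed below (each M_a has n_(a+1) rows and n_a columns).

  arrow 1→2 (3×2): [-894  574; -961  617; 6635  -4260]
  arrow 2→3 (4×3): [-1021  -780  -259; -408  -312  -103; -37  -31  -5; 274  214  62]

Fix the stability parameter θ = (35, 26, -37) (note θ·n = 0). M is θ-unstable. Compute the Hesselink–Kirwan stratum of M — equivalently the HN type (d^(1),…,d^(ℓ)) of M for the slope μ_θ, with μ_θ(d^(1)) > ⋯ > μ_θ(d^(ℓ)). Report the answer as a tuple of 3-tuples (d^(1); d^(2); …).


Interval decomposition of M: I[1,3]^2, I[2,3], I[3,3].
HN type (ℓ=3): μ^(1)=8; μ^(2)=-11/2; μ^(3)=-37

((2, 2, 2); (0, 1, 1); (0, 0, 1))


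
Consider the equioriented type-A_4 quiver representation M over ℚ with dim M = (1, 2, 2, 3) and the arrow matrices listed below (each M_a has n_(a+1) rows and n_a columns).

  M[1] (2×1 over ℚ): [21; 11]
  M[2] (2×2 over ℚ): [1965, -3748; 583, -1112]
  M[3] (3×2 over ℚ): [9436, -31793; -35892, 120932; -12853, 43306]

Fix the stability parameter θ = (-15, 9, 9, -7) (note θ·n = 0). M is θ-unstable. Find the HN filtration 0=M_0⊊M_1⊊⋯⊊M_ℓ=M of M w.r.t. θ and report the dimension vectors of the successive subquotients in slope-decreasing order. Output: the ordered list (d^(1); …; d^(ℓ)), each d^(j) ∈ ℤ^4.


Barcode: M ≅ I[1,4], I[2,4], I[4,4]. HN layers by μ_θ (3 steps, strictly decreasing):
  μ^(1)=11/3; μ^(2)=-7; μ^(3)=-15

((0, 2, 2, 2); (0, 0, 0, 1); (1, 0, 0, 0))


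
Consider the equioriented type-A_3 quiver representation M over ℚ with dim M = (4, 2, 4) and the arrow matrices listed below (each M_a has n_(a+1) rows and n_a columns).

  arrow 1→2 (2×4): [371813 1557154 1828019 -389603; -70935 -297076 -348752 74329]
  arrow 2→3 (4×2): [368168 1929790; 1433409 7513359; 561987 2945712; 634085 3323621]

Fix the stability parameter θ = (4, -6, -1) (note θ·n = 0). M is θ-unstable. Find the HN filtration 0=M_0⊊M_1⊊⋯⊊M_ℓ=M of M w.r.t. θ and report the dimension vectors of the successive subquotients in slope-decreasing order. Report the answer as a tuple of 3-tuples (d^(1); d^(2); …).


Interval decomposition of M: I[1,1]^2, I[1,3]^2, I[3,3]^2.
HN type (ℓ=2): μ^(1)=4; μ^(2)=-1

((2, 0, 0); (2, 2, 4))


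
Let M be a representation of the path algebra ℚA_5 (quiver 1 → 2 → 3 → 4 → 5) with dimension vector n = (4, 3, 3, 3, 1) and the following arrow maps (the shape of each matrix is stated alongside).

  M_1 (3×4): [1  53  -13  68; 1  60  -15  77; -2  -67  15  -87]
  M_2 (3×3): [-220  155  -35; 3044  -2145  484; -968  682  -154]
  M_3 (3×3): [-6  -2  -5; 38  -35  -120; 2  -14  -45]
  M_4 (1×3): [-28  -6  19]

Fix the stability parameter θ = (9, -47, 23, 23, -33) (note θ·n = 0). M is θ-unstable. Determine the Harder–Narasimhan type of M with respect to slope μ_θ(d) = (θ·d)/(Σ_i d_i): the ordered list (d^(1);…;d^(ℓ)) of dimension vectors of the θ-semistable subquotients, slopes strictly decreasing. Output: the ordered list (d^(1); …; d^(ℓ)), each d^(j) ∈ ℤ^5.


Via rank(M_{q-1}∘⋯∘M_p): M ≅ I[1,1], I[1,2], I[1,3], I[1,4], I[3,5], I[4,4].
μ_θ-semistable layers: μ^(1)=23; μ^(2)=9; μ^(3)=13/3; μ^(4)=-19

((0, 0, 2, 2, 0); (1, 0, 0, 0, 0); (0, 0, 1, 1, 1); (3, 3, 0, 0, 0))


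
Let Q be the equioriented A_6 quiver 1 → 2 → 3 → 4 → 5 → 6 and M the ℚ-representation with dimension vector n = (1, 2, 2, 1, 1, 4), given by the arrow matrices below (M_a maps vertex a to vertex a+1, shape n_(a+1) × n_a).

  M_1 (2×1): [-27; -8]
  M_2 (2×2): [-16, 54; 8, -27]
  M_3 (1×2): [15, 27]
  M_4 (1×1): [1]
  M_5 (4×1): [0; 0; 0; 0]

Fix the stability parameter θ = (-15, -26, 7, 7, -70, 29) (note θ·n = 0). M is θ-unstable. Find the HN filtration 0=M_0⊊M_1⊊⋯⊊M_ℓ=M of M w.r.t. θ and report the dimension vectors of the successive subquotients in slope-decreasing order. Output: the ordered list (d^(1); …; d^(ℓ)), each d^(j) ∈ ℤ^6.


Via rank(M_{q-1}∘⋯∘M_p): M ≅ I[1,2], I[2,5], I[3,3], I[6,6]^4.
μ_θ-semistable layers: μ^(1)=29; μ^(2)=7; μ^(3)=-56/3; μ^(4)=-41/2; μ^(5)=-26

((0, 0, 0, 0, 0, 4); (0, 0, 1, 0, 0, 0); (0, 0, 1, 1, 1, 0); (1, 1, 0, 0, 0, 0); (0, 1, 0, 0, 0, 0))


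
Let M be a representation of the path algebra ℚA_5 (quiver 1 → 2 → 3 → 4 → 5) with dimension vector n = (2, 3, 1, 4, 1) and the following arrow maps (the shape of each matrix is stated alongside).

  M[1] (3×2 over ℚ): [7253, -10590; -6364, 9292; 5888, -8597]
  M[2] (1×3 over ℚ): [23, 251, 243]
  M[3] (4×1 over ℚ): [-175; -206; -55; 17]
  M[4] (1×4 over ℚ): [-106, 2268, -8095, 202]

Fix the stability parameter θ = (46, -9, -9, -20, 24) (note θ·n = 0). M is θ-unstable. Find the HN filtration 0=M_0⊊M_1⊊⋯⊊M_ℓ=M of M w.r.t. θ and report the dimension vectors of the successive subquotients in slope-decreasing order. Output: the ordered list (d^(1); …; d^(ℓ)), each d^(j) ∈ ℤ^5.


Via rank(M_{q-1}∘⋯∘M_p): M ≅ I[1,2], I[1,5], I[2,2], I[4,4]^3.
μ_θ-semistable layers: μ^(1)=24; μ^(2)=37/2; μ^(3)=2; μ^(4)=-9; μ^(5)=-20

((0, 0, 0, 0, 1); (1, 1, 0, 0, 0); (1, 1, 1, 1, 0); (0, 1, 0, 0, 0); (0, 0, 0, 3, 0))


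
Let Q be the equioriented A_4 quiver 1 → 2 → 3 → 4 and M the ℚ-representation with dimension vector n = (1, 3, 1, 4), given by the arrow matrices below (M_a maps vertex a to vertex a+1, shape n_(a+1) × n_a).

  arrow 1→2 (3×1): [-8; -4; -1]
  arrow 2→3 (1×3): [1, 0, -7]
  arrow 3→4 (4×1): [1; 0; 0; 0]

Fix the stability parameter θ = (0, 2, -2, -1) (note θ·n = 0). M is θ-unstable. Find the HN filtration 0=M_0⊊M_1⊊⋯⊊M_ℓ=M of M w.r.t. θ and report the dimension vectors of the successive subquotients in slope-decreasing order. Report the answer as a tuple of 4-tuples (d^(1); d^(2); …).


Interval decomposition of M: I[1,4], I[2,2]^2, I[4,4]^3.
HN type (ℓ=3): μ^(1)=2; μ^(2)=-1/4; μ^(3)=-1

((0, 2, 0, 0); (1, 1, 1, 1); (0, 0, 0, 3))


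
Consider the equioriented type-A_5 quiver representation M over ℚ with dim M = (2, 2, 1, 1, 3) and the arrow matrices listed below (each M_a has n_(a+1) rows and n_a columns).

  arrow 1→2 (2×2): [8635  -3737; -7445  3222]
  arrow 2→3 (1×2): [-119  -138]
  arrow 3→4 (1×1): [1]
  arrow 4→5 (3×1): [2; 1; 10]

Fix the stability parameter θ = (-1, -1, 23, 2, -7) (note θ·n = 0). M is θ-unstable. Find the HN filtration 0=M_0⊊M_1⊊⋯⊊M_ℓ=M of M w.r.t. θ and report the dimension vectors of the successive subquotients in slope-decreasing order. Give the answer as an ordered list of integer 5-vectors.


Barcode: M ≅ I[1,2], I[1,5], I[5,5]^2. HN layers by μ_θ (3 steps, strictly decreasing):
  μ^(1)=6; μ^(2)=-1; μ^(3)=-7

((0, 0, 1, 1, 1); (2, 2, 0, 0, 0); (0, 0, 0, 0, 2))


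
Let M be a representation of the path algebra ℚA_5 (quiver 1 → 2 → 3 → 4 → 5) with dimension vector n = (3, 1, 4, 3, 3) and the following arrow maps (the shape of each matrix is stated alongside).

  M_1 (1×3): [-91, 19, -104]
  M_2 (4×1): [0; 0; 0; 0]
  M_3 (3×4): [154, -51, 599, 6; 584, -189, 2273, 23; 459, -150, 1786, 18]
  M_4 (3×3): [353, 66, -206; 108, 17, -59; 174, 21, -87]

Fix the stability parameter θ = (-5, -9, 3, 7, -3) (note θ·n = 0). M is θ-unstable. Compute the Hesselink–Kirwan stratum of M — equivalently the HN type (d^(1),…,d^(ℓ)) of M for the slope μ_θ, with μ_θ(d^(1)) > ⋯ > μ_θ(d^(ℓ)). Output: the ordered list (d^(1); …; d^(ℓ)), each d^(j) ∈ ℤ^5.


Barcode: M ≅ I[1,1]^2, I[1,2], I[3,3], I[3,4], I[3,5]^2, I[5,5]. HN layers by μ_θ (6 steps, strictly decreasing):
  μ^(1)=7; μ^(2)=3; μ^(3)=7/3; μ^(4)=-3; μ^(5)=-5; μ^(6)=-7

((0, 0, 0, 1, 0); (0, 0, 2, 0, 0); (0, 0, 2, 2, 2); (0, 0, 0, 0, 1); (2, 0, 0, 0, 0); (1, 1, 0, 0, 0))


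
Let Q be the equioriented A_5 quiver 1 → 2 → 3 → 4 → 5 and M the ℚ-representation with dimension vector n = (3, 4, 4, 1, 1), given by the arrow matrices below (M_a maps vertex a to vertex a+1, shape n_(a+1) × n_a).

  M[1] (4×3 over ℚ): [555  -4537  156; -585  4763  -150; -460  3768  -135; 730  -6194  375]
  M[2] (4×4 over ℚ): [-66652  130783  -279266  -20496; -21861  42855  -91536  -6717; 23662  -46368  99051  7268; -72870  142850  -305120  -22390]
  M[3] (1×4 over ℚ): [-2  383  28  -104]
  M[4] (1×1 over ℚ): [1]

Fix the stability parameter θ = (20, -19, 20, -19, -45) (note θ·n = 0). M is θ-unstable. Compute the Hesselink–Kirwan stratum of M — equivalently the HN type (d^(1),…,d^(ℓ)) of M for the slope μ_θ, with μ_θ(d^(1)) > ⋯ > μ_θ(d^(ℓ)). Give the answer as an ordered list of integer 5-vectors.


Interval decomposition of M: I[1,1], I[1,3], I[1,5], I[2,2], I[2,3], I[3,3].
HN type (ℓ=4): μ^(1)=20; μ^(2)=1/2; μ^(3)=-43/5; μ^(4)=-19

((1, 0, 3, 0, 0); (1, 1, 0, 0, 0); (1, 1, 1, 1, 1); (0, 2, 0, 0, 0))


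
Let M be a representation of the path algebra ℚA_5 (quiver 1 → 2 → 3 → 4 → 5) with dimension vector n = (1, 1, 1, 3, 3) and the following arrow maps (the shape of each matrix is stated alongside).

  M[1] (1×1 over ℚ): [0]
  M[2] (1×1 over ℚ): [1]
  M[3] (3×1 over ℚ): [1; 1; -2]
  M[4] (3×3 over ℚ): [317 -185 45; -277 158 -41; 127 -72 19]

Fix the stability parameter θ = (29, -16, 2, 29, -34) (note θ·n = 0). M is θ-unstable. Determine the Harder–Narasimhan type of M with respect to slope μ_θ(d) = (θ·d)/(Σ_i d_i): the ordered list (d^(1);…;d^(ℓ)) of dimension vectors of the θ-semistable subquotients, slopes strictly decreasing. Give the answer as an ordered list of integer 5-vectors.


Interval decomposition of M: I[1,1], I[2,5], I[4,4], I[4,5], I[5,5].
HN type (ℓ=5): μ^(1)=29; μ^(2)=-1; μ^(3)=-5/2; μ^(4)=-16; μ^(5)=-34

((1, 0, 0, 1, 0); (0, 0, 1, 1, 1); (0, 0, 0, 1, 1); (0, 1, 0, 0, 0); (0, 0, 0, 0, 1))


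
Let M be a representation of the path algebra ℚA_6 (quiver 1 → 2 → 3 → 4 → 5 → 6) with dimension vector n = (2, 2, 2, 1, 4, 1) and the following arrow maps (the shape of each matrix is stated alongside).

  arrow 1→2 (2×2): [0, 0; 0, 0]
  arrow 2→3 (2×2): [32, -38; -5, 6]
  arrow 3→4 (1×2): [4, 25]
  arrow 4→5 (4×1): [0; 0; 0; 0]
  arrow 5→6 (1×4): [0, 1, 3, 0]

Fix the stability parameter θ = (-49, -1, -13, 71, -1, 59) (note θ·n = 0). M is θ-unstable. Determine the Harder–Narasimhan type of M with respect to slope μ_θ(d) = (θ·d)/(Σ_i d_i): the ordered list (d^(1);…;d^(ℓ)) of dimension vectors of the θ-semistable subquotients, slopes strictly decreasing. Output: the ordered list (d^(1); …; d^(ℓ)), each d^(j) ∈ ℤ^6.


Barcode: M ≅ I[1,1]^2, I[2,3], I[2,4], I[5,5]^3, I[5,6]. HN layers by μ_θ (5 steps, strictly decreasing):
  μ^(1)=71; μ^(2)=59; μ^(3)=-1; μ^(4)=-7; μ^(5)=-49

((0, 0, 0, 1, 0, 0); (0, 0, 0, 0, 0, 1); (0, 0, 0, 0, 4, 0); (0, 2, 2, 0, 0, 0); (2, 0, 0, 0, 0, 0))


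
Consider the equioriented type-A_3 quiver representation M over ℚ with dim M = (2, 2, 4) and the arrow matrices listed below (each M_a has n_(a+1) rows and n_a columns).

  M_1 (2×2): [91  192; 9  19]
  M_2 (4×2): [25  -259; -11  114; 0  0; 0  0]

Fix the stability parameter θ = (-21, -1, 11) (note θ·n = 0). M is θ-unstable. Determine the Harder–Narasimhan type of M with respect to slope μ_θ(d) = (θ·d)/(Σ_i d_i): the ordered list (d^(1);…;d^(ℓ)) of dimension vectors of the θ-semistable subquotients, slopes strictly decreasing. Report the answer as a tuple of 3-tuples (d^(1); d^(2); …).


Via rank(M_{q-1}∘⋯∘M_p): M ≅ I[1,3]^2, I[3,3]^2.
μ_θ-semistable layers: μ^(1)=11; μ^(2)=-1; μ^(3)=-21

((0, 0, 4); (0, 2, 0); (2, 0, 0))


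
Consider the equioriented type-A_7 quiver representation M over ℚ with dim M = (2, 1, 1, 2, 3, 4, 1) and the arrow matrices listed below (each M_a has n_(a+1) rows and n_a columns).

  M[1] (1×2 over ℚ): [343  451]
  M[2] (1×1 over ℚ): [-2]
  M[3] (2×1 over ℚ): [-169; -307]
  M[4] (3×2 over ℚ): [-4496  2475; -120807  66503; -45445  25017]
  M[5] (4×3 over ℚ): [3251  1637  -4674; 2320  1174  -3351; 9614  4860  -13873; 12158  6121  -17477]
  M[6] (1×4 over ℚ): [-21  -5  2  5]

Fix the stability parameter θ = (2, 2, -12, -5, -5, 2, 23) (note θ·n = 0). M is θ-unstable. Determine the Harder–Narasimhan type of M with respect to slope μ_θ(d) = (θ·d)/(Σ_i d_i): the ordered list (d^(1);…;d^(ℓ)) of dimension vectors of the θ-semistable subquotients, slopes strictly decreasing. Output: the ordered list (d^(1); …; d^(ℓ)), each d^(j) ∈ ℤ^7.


Interval decomposition of M: I[1,1], I[1,7], I[4,6], I[5,6], I[6,6].
HN type (ℓ=4): μ^(1)=23; μ^(2)=2; μ^(3)=-18/5; μ^(4)=-5

((0, 0, 0, 0, 0, 0, 1); (1, 0, 0, 0, 0, 4, 0); (1, 1, 1, 1, 1, 0, 0); (0, 0, 0, 1, 2, 0, 0))


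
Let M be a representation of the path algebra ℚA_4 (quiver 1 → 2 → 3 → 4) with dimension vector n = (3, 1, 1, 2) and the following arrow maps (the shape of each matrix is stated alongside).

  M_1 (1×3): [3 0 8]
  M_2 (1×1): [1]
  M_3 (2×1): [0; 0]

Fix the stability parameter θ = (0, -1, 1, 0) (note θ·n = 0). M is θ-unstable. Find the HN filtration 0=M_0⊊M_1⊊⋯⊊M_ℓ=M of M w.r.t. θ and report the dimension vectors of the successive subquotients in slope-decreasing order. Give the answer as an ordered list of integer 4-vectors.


Barcode: M ≅ I[1,1]^2, I[1,3], I[4,4]^2. HN layers by μ_θ (3 steps, strictly decreasing):
  μ^(1)=1; μ^(2)=0; μ^(3)=-1/2

((0, 0, 1, 0); (2, 0, 0, 2); (1, 1, 0, 0))


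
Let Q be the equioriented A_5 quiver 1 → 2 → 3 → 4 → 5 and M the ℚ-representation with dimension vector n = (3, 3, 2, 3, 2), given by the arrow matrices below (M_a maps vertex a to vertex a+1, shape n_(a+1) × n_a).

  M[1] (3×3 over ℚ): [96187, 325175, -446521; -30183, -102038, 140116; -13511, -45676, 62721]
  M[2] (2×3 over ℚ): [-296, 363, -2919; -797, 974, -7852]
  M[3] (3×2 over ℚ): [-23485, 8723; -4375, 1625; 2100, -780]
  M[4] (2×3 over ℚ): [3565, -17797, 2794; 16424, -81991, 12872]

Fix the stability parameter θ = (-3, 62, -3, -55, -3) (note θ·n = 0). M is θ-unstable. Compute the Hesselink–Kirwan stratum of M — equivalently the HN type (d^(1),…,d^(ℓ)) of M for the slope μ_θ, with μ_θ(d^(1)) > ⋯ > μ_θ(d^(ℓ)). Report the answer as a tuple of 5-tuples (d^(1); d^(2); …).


Via rank(M_{q-1}∘⋯∘M_p): M ≅ I[1,2], I[1,3], I[1,5], I[4,4], I[4,5].
μ_θ-semistable layers: μ^(1)=62; μ^(2)=59/2; μ^(3)=1/4; μ^(4)=-3; μ^(5)=-55

((0, 1, 0, 0, 0); (0, 1, 1, 0, 0); (0, 1, 1, 1, 1); (3, 0, 0, 0, 1); (0, 0, 0, 2, 0))


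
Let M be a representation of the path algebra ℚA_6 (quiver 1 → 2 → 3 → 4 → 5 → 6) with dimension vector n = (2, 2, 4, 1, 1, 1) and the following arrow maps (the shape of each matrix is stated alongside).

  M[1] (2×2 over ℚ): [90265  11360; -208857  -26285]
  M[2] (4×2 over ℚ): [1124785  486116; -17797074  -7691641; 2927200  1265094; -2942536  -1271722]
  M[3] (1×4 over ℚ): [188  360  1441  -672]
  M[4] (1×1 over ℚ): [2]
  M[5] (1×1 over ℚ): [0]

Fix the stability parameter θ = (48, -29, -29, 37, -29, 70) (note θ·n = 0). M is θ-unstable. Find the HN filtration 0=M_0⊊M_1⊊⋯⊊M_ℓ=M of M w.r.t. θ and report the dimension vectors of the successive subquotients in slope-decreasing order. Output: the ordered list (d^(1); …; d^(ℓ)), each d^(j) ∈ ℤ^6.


Barcode: M ≅ I[1,3], I[1,5], I[3,3]^2, I[6,6]. HN layers by μ_θ (4 steps, strictly decreasing):
  μ^(1)=70; μ^(2)=4; μ^(3)=-10/3; μ^(4)=-29

((0, 0, 0, 0, 0, 1); (0, 0, 0, 1, 1, 0); (2, 2, 2, 0, 0, 0); (0, 0, 2, 0, 0, 0))


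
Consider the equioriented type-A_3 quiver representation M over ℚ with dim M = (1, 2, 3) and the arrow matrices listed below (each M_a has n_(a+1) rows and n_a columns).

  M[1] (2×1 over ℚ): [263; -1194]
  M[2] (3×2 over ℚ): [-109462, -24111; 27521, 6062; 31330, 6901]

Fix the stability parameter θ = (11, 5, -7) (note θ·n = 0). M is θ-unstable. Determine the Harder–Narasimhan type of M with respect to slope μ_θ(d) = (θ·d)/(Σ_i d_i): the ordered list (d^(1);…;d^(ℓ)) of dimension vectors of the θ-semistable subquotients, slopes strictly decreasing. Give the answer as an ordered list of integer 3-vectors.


Barcode: M ≅ I[1,3], I[2,3], I[3,3]. HN layers by μ_θ (3 steps, strictly decreasing):
  μ^(1)=3; μ^(2)=-1; μ^(3)=-7

((1, 1, 1); (0, 1, 1); (0, 0, 1))


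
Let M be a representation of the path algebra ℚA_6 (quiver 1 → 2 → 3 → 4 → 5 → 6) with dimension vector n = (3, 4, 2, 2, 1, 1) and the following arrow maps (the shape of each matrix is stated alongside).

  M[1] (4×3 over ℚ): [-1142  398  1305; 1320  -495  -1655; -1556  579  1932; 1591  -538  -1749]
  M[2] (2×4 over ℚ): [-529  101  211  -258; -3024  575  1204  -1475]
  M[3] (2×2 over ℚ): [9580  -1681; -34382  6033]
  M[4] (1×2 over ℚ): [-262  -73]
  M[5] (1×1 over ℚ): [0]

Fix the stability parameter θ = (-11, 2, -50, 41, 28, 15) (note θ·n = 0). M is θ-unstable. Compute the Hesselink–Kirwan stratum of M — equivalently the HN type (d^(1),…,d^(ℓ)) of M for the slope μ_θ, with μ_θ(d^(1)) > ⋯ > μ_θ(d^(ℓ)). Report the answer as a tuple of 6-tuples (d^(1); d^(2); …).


Interval decomposition of M: I[1,2], I[1,4], I[1,5], I[2,2], I[6,6].
HN type (ℓ=6): μ^(1)=41; μ^(2)=69/2; μ^(3)=15; μ^(4)=2; μ^(5)=-11; μ^(6)=-59/3

((0, 0, 0, 1, 0, 0); (0, 0, 0, 1, 1, 0); (0, 0, 0, 0, 0, 1); (0, 2, 0, 0, 0, 0); (1, 0, 0, 0, 0, 0); (2, 2, 2, 0, 0, 0))


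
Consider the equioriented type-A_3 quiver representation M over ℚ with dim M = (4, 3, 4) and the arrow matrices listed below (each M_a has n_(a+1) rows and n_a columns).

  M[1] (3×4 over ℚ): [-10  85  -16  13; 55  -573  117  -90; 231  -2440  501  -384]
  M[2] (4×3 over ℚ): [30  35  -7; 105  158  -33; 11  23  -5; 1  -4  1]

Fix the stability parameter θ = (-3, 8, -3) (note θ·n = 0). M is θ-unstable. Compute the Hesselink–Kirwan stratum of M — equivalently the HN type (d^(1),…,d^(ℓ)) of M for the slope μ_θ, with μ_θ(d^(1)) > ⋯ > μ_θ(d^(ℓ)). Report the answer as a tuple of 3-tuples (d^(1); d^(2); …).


Interval decomposition of M: I[1,1], I[1,3]^3, I[3,3].
HN type (ℓ=2): μ^(1)=5/2; μ^(2)=-3

((0, 3, 3); (4, 0, 1))


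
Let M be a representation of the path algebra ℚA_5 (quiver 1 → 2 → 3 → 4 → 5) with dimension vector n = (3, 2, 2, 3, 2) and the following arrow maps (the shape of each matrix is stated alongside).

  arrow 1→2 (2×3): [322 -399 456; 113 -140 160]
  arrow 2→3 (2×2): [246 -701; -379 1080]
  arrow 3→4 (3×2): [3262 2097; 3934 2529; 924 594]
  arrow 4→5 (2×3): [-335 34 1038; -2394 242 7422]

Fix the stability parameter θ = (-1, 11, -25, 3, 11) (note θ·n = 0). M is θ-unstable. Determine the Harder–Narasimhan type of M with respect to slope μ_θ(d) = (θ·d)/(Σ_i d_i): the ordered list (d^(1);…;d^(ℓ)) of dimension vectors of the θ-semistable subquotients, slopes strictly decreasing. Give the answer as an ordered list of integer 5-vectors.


Barcode: M ≅ I[1,1], I[1,3], I[1,5], I[4,4], I[4,5]. HN layers by μ_θ (4 steps, strictly decreasing):
  μ^(1)=11; μ^(2)=3; μ^(3)=-1; μ^(4)=-5

((0, 0, 0, 0, 2); (0, 0, 0, 3, 0); (1, 0, 0, 0, 0); (2, 2, 2, 0, 0))


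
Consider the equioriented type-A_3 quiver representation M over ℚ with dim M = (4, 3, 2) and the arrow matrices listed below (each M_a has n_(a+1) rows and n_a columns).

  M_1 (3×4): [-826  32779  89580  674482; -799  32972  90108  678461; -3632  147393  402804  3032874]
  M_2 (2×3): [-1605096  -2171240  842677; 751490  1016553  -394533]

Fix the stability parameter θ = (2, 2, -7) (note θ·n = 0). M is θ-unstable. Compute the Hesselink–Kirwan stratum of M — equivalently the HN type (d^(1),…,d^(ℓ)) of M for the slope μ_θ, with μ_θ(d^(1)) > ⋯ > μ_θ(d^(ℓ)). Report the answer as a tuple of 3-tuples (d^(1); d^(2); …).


Via rank(M_{q-1}∘⋯∘M_p): M ≅ I[1,1], I[1,2], I[1,3]^2.
μ_θ-semistable layers: μ^(1)=2; μ^(2)=-1

((2, 1, 0); (2, 2, 2))


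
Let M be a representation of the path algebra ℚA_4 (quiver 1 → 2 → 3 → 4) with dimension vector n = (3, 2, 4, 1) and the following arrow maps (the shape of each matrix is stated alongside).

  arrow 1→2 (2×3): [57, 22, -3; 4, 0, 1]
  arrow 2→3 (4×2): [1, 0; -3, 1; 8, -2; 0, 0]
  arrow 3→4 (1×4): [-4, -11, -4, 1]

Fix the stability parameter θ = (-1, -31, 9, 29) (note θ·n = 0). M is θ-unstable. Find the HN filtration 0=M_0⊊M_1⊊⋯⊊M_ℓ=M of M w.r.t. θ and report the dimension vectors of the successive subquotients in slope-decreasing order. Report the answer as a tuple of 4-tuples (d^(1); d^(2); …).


Interval decomposition of M: I[1,1], I[1,3], I[1,4], I[3,3]^2.
HN type (ℓ=4): μ^(1)=29; μ^(2)=9; μ^(3)=-1; μ^(4)=-16

((0, 0, 0, 1); (0, 0, 4, 0); (1, 0, 0, 0); (2, 2, 0, 0))


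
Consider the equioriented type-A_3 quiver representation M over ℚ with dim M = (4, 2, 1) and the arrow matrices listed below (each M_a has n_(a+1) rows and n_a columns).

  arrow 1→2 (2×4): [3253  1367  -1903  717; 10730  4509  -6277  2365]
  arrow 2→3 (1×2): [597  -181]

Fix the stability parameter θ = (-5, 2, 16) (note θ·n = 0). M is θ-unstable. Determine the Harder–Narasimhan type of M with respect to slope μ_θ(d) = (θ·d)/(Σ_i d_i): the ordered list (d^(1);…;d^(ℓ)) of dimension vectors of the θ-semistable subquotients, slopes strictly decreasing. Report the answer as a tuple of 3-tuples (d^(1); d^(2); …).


Barcode: M ≅ I[1,1]^2, I[1,2], I[1,3]. HN layers by μ_θ (3 steps, strictly decreasing):
  μ^(1)=16; μ^(2)=2; μ^(3)=-5

((0, 0, 1); (0, 2, 0); (4, 0, 0))


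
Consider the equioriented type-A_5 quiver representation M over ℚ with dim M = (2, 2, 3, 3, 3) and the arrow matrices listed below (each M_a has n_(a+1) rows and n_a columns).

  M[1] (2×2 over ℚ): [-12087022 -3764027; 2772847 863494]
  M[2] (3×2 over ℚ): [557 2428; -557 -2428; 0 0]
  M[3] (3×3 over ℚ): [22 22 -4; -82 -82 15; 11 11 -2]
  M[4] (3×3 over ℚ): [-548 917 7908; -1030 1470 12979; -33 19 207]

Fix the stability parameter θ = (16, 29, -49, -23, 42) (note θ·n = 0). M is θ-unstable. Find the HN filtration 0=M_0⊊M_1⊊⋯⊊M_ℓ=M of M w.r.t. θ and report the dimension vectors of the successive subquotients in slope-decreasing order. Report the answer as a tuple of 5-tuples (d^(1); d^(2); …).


Via rank(M_{q-1}∘⋯∘M_p): M ≅ I[1,2], I[1,3], I[3,5]^2, I[4,5].
μ_θ-semistable layers: μ^(1)=42; μ^(2)=29; μ^(3)=16; μ^(4)=-4/3; μ^(5)=-23; μ^(6)=-49

((0, 0, 0, 0, 3); (0, 1, 0, 0, 0); (1, 0, 0, 0, 0); (1, 1, 1, 0, 0); (0, 0, 0, 3, 0); (0, 0, 2, 0, 0))


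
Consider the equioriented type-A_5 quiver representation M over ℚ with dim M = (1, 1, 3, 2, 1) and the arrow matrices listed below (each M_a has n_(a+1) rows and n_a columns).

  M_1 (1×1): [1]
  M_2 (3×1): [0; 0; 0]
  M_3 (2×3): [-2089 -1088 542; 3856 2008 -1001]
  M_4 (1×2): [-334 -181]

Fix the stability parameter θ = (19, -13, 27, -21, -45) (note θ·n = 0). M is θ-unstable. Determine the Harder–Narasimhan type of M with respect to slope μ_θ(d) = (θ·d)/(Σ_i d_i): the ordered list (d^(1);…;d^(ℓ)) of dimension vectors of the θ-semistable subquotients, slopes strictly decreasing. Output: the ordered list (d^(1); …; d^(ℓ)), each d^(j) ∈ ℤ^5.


Interval decomposition of M: I[1,2], I[3,3], I[3,4], I[3,5].
HN type (ℓ=3): μ^(1)=27; μ^(2)=3; μ^(3)=-13

((0, 0, 1, 0, 0); (1, 1, 1, 1, 0); (0, 0, 1, 1, 1))


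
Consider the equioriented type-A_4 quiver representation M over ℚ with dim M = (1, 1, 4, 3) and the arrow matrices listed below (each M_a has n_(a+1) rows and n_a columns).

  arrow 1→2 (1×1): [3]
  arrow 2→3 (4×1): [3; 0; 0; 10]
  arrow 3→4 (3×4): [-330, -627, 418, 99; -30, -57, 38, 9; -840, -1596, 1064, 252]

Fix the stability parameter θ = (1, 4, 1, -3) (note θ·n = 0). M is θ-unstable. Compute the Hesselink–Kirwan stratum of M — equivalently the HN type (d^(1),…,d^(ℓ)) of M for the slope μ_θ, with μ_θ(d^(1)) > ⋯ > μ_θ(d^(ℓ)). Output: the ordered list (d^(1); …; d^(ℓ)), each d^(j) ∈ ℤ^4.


Interval decomposition of M: I[1,3], I[3,3]^2, I[3,4], I[4,4]^2.
HN type (ℓ=4): μ^(1)=5/2; μ^(2)=1; μ^(3)=-1; μ^(4)=-3

((0, 1, 1, 0); (1, 0, 2, 0); (0, 0, 1, 1); (0, 0, 0, 2))


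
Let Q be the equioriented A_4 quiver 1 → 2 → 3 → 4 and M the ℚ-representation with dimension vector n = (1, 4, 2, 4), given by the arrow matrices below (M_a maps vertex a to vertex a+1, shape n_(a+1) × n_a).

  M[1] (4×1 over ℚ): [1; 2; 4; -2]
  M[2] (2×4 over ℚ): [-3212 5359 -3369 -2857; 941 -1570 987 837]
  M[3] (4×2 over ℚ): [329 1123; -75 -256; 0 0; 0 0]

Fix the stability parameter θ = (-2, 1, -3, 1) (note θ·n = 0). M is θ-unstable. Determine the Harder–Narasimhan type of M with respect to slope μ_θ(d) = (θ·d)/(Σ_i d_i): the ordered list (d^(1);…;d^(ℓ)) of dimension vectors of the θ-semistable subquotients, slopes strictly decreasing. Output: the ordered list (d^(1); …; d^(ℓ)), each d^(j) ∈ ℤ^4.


Interval decomposition of M: I[1,4], I[2,2]^2, I[2,4], I[4,4]^2.
HN type (ℓ=3): μ^(1)=1; μ^(2)=-1; μ^(3)=-2

((0, 2, 0, 4); (0, 2, 2, 0); (1, 0, 0, 0))


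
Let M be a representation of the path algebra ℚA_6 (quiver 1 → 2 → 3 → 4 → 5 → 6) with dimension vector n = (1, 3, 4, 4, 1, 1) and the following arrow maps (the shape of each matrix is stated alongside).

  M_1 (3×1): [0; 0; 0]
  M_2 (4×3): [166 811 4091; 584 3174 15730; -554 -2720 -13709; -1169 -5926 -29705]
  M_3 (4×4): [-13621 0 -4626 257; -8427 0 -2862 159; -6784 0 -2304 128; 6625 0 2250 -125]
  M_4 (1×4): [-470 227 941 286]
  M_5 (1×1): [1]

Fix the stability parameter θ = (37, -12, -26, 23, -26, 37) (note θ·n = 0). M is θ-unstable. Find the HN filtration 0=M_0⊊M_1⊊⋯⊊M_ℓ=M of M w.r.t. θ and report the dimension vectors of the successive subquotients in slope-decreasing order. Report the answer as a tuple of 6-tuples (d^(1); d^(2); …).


Via rank(M_{q-1}∘⋯∘M_p): M ≅ I[1,1], I[2,3]^2, I[2,6], I[3,3], I[4,4]^3.
μ_θ-semistable layers: μ^(1)=37; μ^(2)=23; μ^(3)=-3/2; μ^(4)=-19; μ^(5)=-26

((1, 0, 0, 0, 0, 1); (0, 0, 0, 3, 0, 0); (0, 0, 0, 1, 1, 0); (0, 3, 3, 0, 0, 0); (0, 0, 1, 0, 0, 0))


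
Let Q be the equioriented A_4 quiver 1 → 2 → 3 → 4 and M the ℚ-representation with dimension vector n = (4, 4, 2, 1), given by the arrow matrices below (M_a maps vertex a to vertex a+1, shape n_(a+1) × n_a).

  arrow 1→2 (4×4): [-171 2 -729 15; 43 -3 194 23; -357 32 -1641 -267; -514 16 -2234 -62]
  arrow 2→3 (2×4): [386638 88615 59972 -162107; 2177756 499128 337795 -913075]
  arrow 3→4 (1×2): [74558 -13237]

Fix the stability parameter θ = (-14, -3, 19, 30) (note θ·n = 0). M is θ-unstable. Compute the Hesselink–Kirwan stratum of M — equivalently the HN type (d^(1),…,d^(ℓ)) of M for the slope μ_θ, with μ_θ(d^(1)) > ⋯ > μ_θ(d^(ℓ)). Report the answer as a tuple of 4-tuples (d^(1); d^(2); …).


Interval decomposition of M: I[1,1]^2, I[1,3], I[1,4], I[2,2]^2.
HN type (ℓ=4): μ^(1)=30; μ^(2)=19; μ^(3)=-3; μ^(4)=-14

((0, 0, 0, 1); (0, 0, 2, 0); (0, 4, 0, 0); (4, 0, 0, 0))


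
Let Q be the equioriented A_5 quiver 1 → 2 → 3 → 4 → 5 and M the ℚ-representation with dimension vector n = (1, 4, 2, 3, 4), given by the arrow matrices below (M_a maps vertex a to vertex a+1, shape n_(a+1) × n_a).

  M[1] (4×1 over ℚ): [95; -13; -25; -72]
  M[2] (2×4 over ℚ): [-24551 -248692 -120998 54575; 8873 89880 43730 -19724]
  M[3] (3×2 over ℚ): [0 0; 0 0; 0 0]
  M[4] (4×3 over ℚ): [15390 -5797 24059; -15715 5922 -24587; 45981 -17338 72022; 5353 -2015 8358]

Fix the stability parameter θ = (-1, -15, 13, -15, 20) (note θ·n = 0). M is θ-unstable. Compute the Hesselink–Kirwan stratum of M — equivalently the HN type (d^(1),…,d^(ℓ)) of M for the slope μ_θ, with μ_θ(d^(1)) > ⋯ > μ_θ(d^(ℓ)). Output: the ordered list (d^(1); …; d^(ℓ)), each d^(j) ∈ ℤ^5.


Interval decomposition of M: I[1,3], I[2,2]^2, I[2,3], I[4,5]^3, I[5,5].
HN type (ℓ=4): μ^(1)=20; μ^(2)=13; μ^(3)=-8; μ^(4)=-15

((0, 0, 0, 0, 4); (0, 0, 2, 0, 0); (1, 1, 0, 0, 0); (0, 3, 0, 3, 0))


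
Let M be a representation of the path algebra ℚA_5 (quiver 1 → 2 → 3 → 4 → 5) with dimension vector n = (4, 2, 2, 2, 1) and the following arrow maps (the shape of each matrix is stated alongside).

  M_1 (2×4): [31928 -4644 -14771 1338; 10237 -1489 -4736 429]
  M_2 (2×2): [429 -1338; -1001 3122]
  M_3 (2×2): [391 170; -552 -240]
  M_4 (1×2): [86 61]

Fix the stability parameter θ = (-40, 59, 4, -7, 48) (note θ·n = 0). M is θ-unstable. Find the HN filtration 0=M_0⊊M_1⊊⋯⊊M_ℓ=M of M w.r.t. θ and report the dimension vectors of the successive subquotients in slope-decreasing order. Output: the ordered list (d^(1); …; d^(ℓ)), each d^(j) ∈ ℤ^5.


Interval decomposition of M: I[1,1]^2, I[1,2], I[1,5], I[3,3], I[4,4].
HN type (ℓ=6): μ^(1)=59; μ^(2)=48; μ^(3)=56/3; μ^(4)=4; μ^(5)=-7; μ^(6)=-40

((0, 1, 0, 0, 0); (0, 0, 0, 0, 1); (0, 1, 1, 1, 0); (0, 0, 1, 0, 0); (0, 0, 0, 1, 0); (4, 0, 0, 0, 0))


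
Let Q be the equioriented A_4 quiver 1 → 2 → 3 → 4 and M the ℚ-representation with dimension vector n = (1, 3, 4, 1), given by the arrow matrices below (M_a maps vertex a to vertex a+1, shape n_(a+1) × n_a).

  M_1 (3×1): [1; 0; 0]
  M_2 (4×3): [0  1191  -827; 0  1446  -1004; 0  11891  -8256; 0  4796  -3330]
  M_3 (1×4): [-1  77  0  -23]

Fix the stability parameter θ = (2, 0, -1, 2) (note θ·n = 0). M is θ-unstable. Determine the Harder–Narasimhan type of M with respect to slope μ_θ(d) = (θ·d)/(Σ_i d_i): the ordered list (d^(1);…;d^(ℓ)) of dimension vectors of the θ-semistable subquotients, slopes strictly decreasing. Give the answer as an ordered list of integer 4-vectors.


Interval decomposition of M: I[1,2], I[2,3], I[2,4], I[3,3]^2.
HN type (ℓ=4): μ^(1)=2; μ^(2)=1; μ^(3)=-1/2; μ^(4)=-1

((0, 0, 0, 1); (1, 1, 0, 0); (0, 2, 2, 0); (0, 0, 2, 0))
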